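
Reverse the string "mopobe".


Input: mopobe
Reading characters right to left:
  Position 5: 'e'
  Position 4: 'b'
  Position 3: 'o'
  Position 2: 'p'
  Position 1: 'o'
  Position 0: 'm'
Reversed: ebopom

ebopom


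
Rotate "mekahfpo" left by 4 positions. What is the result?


Input: "mekahfpo", rotate left by 4
First 4 characters: "meka"
Remaining characters: "hfpo"
Concatenate remaining + first: "hfpo" + "meka" = "hfpomeka"

hfpomeka


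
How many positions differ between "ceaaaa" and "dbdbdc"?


Comparing "ceaaaa" and "dbdbdc" position by position:
  Position 0: 'c' vs 'd' => DIFFER
  Position 1: 'e' vs 'b' => DIFFER
  Position 2: 'a' vs 'd' => DIFFER
  Position 3: 'a' vs 'b' => DIFFER
  Position 4: 'a' vs 'd' => DIFFER
  Position 5: 'a' vs 'c' => DIFFER
Positions that differ: 6

6


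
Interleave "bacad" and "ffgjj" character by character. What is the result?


Interleaving "bacad" and "ffgjj":
  Position 0: 'b' from first, 'f' from second => "bf"
  Position 1: 'a' from first, 'f' from second => "af"
  Position 2: 'c' from first, 'g' from second => "cg"
  Position 3: 'a' from first, 'j' from second => "aj"
  Position 4: 'd' from first, 'j' from second => "dj"
Result: bfafcgajdj

bfafcgajdj


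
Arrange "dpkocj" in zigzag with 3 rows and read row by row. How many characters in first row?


Zigzag "dpkocj" into 3 rows:
Placing characters:
  'd' => row 0
  'p' => row 1
  'k' => row 2
  'o' => row 1
  'c' => row 0
  'j' => row 1
Rows:
  Row 0: "dc"
  Row 1: "poj"
  Row 2: "k"
First row length: 2

2


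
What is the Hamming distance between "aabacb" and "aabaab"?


Comparing "aabacb" and "aabaab" position by position:
  Position 0: 'a' vs 'a' => same
  Position 1: 'a' vs 'a' => same
  Position 2: 'b' vs 'b' => same
  Position 3: 'a' vs 'a' => same
  Position 4: 'c' vs 'a' => differ
  Position 5: 'b' vs 'b' => same
Total differences (Hamming distance): 1

1


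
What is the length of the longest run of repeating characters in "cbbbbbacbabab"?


Input: "cbbbbbacbabab"
Scanning for longest run:
  Position 1 ('b'): new char, reset run to 1
  Position 2 ('b'): continues run of 'b', length=2
  Position 3 ('b'): continues run of 'b', length=3
  Position 4 ('b'): continues run of 'b', length=4
  Position 5 ('b'): continues run of 'b', length=5
  Position 6 ('a'): new char, reset run to 1
  Position 7 ('c'): new char, reset run to 1
  Position 8 ('b'): new char, reset run to 1
  Position 9 ('a'): new char, reset run to 1
  Position 10 ('b'): new char, reset run to 1
  Position 11 ('a'): new char, reset run to 1
  Position 12 ('b'): new char, reset run to 1
Longest run: 'b' with length 5

5


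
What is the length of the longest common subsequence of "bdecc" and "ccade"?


LCS of "bdecc" and "ccade"
DP table:
           c    c    a    d    e
      0    0    0    0    0    0
  b   0    0    0    0    0    0
  d   0    0    0    0    1    1
  e   0    0    0    0    1    2
  c   0    1    1    1    1    2
  c   0    1    2    2    2    2
LCS length = dp[5][5] = 2

2


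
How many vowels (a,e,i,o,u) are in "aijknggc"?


Input: aijknggc
Checking each character:
  'a' at position 0: vowel (running total: 1)
  'i' at position 1: vowel (running total: 2)
  'j' at position 2: consonant
  'k' at position 3: consonant
  'n' at position 4: consonant
  'g' at position 5: consonant
  'g' at position 6: consonant
  'c' at position 7: consonant
Total vowels: 2

2


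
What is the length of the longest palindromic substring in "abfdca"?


Input: "abfdca"
Checking substrings for palindromes:
  No multi-char palindromic substrings found
Longest palindromic substring: "a" with length 1

1


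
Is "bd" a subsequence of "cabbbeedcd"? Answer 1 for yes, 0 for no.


Check if "bd" is a subsequence of "cabbbeedcd"
Greedy scan:
  Position 0 ('c'): no match needed
  Position 1 ('a'): no match needed
  Position 2 ('b'): matches sub[0] = 'b'
  Position 3 ('b'): no match needed
  Position 4 ('b'): no match needed
  Position 5 ('e'): no match needed
  Position 6 ('e'): no match needed
  Position 7 ('d'): matches sub[1] = 'd'
  Position 8 ('c'): no match needed
  Position 9 ('d'): no match needed
All 2 characters matched => is a subsequence

1


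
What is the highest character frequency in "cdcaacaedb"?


Input: cdcaacaedb
Character counts:
  'a': 3
  'b': 1
  'c': 3
  'd': 2
  'e': 1
Maximum frequency: 3

3


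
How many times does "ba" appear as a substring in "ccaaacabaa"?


Searching for "ba" in "ccaaacabaa"
Scanning each position:
  Position 0: "cc" => no
  Position 1: "ca" => no
  Position 2: "aa" => no
  Position 3: "aa" => no
  Position 4: "ac" => no
  Position 5: "ca" => no
  Position 6: "ab" => no
  Position 7: "ba" => MATCH
  Position 8: "aa" => no
Total occurrences: 1

1


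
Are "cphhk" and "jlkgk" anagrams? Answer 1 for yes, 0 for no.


Strings: "cphhk", "jlkgk"
Sorted first:  chhkp
Sorted second: gjkkl
Differ at position 0: 'c' vs 'g' => not anagrams

0


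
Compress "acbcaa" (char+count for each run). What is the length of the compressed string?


Input: acbcaa
Runs:
  'a' x 1 => "a1"
  'c' x 1 => "c1"
  'b' x 1 => "b1"
  'c' x 1 => "c1"
  'a' x 2 => "a2"
Compressed: "a1c1b1c1a2"
Compressed length: 10

10


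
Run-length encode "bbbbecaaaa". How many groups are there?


Input: bbbbecaaaa
Scanning for consecutive runs:
  Group 1: 'b' x 4 (positions 0-3)
  Group 2: 'e' x 1 (positions 4-4)
  Group 3: 'c' x 1 (positions 5-5)
  Group 4: 'a' x 4 (positions 6-9)
Total groups: 4

4


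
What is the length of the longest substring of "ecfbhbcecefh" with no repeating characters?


Input: "ecfbhbcecefh"
Sliding window (track last position of each char):
  Position 0 ('e'): window [0,0] length 1 -- new best
  Position 1 ('c'): window [0,1] length 2 -- new best
  Position 2 ('f'): window [0,2] length 3 -- new best
  Position 3 ('b'): window [0,3] length 4 -- new best
  Position 4 ('h'): window [0,4] length 5 -- new best
  Position 5 ('b'): repeat (last at 3), move window start to 4
  Position 5 ('b'): window [4,5] length 2
  Position 6 ('c'): window [4,6] length 3
  Position 7 ('e'): window [4,7] length 4
  Position 8 ('c'): repeat (last at 6), move window start to 7
  Position 8 ('c'): window [7,8] length 2
  Position 9 ('e'): repeat (last at 7), move window start to 8
  Position 9 ('e'): window [8,9] length 2
  Position 10 ('f'): window [8,10] length 3
  Position 11 ('h'): window [8,11] length 4
Longest substring with no repeats: "ecfbh" with length 5

5


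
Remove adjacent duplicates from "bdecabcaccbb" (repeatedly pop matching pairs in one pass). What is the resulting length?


Input: bdecabcaccbb
Stack-based adjacent duplicate removal:
  Read 'b': push. Stack: b
  Read 'd': push. Stack: bd
  Read 'e': push. Stack: bde
  Read 'c': push. Stack: bdec
  Read 'a': push. Stack: bdeca
  Read 'b': push. Stack: bdecab
  Read 'c': push. Stack: bdecabc
  Read 'a': push. Stack: bdecabca
  Read 'c': push. Stack: bdecabcac
  Read 'c': matches stack top 'c' => pop. Stack: bdecabca
  Read 'b': push. Stack: bdecabcab
  Read 'b': matches stack top 'b' => pop. Stack: bdecabca
Final stack: "bdecabca" (length 8)

8


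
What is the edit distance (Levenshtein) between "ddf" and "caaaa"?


Computing edit distance: "ddf" -> "caaaa"
DP table:
           c    a    a    a    a
      0    1    2    3    4    5
  d   1    1    2    3    4    5
  d   2    2    2    3    4    5
  f   3    3    3    3    4    5
Edit distance = dp[3][5] = 5

5


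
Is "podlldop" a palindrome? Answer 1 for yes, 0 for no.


Input: podlldop
Reversed: podlldop
  Compare pos 0 ('p') with pos 7 ('p'): match
  Compare pos 1 ('o') with pos 6 ('o'): match
  Compare pos 2 ('d') with pos 5 ('d'): match
  Compare pos 3 ('l') with pos 4 ('l'): match
Result: palindrome

1


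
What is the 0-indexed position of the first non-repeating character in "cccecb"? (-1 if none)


Input: cccecb
Character frequencies:
  'b': 1
  'c': 4
  'e': 1
Scanning left to right for freq == 1:
  Position 0 ('c'): freq=4, skip
  Position 1 ('c'): freq=4, skip
  Position 2 ('c'): freq=4, skip
  Position 3 ('e'): unique! => answer = 3

3


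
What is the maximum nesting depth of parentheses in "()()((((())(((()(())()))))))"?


Input: "()()((((())(((()(())()))))))"
Tracking depth:
  Position 0 '(': depth becomes 1
  Position 1 ')': depth becomes 0
  Position 2 '(': depth becomes 1
  Position 3 ')': depth becomes 0
  Position 4 '(': depth becomes 1
  Position 5 '(': depth becomes 2
  Position 6 '(': depth becomes 3
  Position 7 '(': depth becomes 4
  Position 8 '(': depth becomes 5
  Position 9 ')': depth becomes 4
  Position 10 ')': depth becomes 3
  Position 11 '(': depth becomes 4
  Position 12 '(': depth becomes 5
  Position 13 '(': depth becomes 6
  Position 14 '(': depth becomes 7
  Position 15 ')': depth becomes 6
  Position 16 '(': depth becomes 7
  Position 17 '(': depth becomes 8
  Position 18 ')': depth becomes 7
  Position 19 ')': depth becomes 6
  Position 20 '(': depth becomes 7
  Position 21 ')': depth becomes 6
  Position 22 ')': depth becomes 5
  Position 23 ')': depth becomes 4
  Position 24 ')': depth becomes 3
  Position 25 ')': depth becomes 2
  Position 26 ')': depth becomes 1
  Position 27 ')': depth becomes 0
Maximum depth reached: 8

8


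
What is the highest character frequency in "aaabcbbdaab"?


Input: aaabcbbdaab
Character counts:
  'a': 5
  'b': 4
  'c': 1
  'd': 1
Maximum frequency: 5

5


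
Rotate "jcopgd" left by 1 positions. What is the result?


Input: "jcopgd", rotate left by 1
First 1 characters: "j"
Remaining characters: "copgd"
Concatenate remaining + first: "copgd" + "j" = "copgdj"

copgdj


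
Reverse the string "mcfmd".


Input: mcfmd
Reading characters right to left:
  Position 4: 'd'
  Position 3: 'm'
  Position 2: 'f'
  Position 1: 'c'
  Position 0: 'm'
Reversed: dmfcm

dmfcm


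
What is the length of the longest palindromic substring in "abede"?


Input: "abede"
Checking substrings for palindromes:
  [2:5] "ede" (len 3) => palindrome
Longest palindromic substring: "ede" with length 3

3


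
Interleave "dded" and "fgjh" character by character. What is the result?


Interleaving "dded" and "fgjh":
  Position 0: 'd' from first, 'f' from second => "df"
  Position 1: 'd' from first, 'g' from second => "dg"
  Position 2: 'e' from first, 'j' from second => "ej"
  Position 3: 'd' from first, 'h' from second => "dh"
Result: dfdgejdh

dfdgejdh


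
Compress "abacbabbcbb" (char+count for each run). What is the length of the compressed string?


Input: abacbabbcbb
Runs:
  'a' x 1 => "a1"
  'b' x 1 => "b1"
  'a' x 1 => "a1"
  'c' x 1 => "c1"
  'b' x 1 => "b1"
  'a' x 1 => "a1"
  'b' x 2 => "b2"
  'c' x 1 => "c1"
  'b' x 2 => "b2"
Compressed: "a1b1a1c1b1a1b2c1b2"
Compressed length: 18

18


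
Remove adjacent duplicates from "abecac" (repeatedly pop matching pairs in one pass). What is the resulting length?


Input: abecac
Stack-based adjacent duplicate removal:
  Read 'a': push. Stack: a
  Read 'b': push. Stack: ab
  Read 'e': push. Stack: abe
  Read 'c': push. Stack: abec
  Read 'a': push. Stack: abeca
  Read 'c': push. Stack: abecac
Final stack: "abecac" (length 6)

6


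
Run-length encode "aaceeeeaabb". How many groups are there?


Input: aaceeeeaabb
Scanning for consecutive runs:
  Group 1: 'a' x 2 (positions 0-1)
  Group 2: 'c' x 1 (positions 2-2)
  Group 3: 'e' x 4 (positions 3-6)
  Group 4: 'a' x 2 (positions 7-8)
  Group 5: 'b' x 2 (positions 9-10)
Total groups: 5

5


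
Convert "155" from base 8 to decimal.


Input: "155" in base 8
Positional expansion:
  Digit '1' (value 1) x 8^2 = 64
  Digit '5' (value 5) x 8^1 = 40
  Digit '5' (value 5) x 8^0 = 5
Sum = 109

109


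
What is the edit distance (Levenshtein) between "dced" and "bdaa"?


Computing edit distance: "dced" -> "bdaa"
DP table:
           b    d    a    a
      0    1    2    3    4
  d   1    1    1    2    3
  c   2    2    2    2    3
  e   3    3    3    3    3
  d   4    4    3    4    4
Edit distance = dp[4][4] = 4

4


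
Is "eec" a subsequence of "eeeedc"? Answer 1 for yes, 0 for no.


Check if "eec" is a subsequence of "eeeedc"
Greedy scan:
  Position 0 ('e'): matches sub[0] = 'e'
  Position 1 ('e'): matches sub[1] = 'e'
  Position 2 ('e'): no match needed
  Position 3 ('e'): no match needed
  Position 4 ('d'): no match needed
  Position 5 ('c'): matches sub[2] = 'c'
All 3 characters matched => is a subsequence

1


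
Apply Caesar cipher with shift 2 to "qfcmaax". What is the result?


Caesar cipher: shift "qfcmaax" by 2
  'q' (pos 16) + 2 = pos 18 = 's'
  'f' (pos 5) + 2 = pos 7 = 'h'
  'c' (pos 2) + 2 = pos 4 = 'e'
  'm' (pos 12) + 2 = pos 14 = 'o'
  'a' (pos 0) + 2 = pos 2 = 'c'
  'a' (pos 0) + 2 = pos 2 = 'c'
  'x' (pos 23) + 2 = pos 25 = 'z'
Result: sheoccz

sheoccz


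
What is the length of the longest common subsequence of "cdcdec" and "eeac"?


LCS of "cdcdec" and "eeac"
DP table:
           e    e    a    c
      0    0    0    0    0
  c   0    0    0    0    1
  d   0    0    0    0    1
  c   0    0    0    0    1
  d   0    0    0    0    1
  e   0    1    1    1    1
  c   0    1    1    1    2
LCS length = dp[6][4] = 2

2


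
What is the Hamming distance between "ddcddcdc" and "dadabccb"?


Comparing "ddcddcdc" and "dadabccb" position by position:
  Position 0: 'd' vs 'd' => same
  Position 1: 'd' vs 'a' => differ
  Position 2: 'c' vs 'd' => differ
  Position 3: 'd' vs 'a' => differ
  Position 4: 'd' vs 'b' => differ
  Position 5: 'c' vs 'c' => same
  Position 6: 'd' vs 'c' => differ
  Position 7: 'c' vs 'b' => differ
Total differences (Hamming distance): 6

6


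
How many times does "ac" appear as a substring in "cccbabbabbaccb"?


Searching for "ac" in "cccbabbabbaccb"
Scanning each position:
  Position 0: "cc" => no
  Position 1: "cc" => no
  Position 2: "cb" => no
  Position 3: "ba" => no
  Position 4: "ab" => no
  Position 5: "bb" => no
  Position 6: "ba" => no
  Position 7: "ab" => no
  Position 8: "bb" => no
  Position 9: "ba" => no
  Position 10: "ac" => MATCH
  Position 11: "cc" => no
  Position 12: "cb" => no
Total occurrences: 1

1


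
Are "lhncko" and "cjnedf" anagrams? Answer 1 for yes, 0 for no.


Strings: "lhncko", "cjnedf"
Sorted first:  chklno
Sorted second: cdefjn
Differ at position 1: 'h' vs 'd' => not anagrams

0


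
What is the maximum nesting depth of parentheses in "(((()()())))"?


Input: "(((()()())))"
Tracking depth:
  Position 0 '(': depth becomes 1
  Position 1 '(': depth becomes 2
  Position 2 '(': depth becomes 3
  Position 3 '(': depth becomes 4
  Position 4 ')': depth becomes 3
  Position 5 '(': depth becomes 4
  Position 6 ')': depth becomes 3
  Position 7 '(': depth becomes 4
  Position 8 ')': depth becomes 3
  Position 9 ')': depth becomes 2
  Position 10 ')': depth becomes 1
  Position 11 ')': depth becomes 0
Maximum depth reached: 4

4


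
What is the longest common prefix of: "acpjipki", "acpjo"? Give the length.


Words: acpjipki, acpjo
  Position 0: all 'a' => match
  Position 1: all 'c' => match
  Position 2: all 'p' => match
  Position 3: all 'j' => match
  Position 4: ('i', 'o') => mismatch, stop
LCP = "acpj" (length 4)

4


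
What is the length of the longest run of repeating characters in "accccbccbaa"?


Input: "accccbccbaa"
Scanning for longest run:
  Position 1 ('c'): new char, reset run to 1
  Position 2 ('c'): continues run of 'c', length=2
  Position 3 ('c'): continues run of 'c', length=3
  Position 4 ('c'): continues run of 'c', length=4
  Position 5 ('b'): new char, reset run to 1
  Position 6 ('c'): new char, reset run to 1
  Position 7 ('c'): continues run of 'c', length=2
  Position 8 ('b'): new char, reset run to 1
  Position 9 ('a'): new char, reset run to 1
  Position 10 ('a'): continues run of 'a', length=2
Longest run: 'c' with length 4

4


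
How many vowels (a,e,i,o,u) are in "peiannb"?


Input: peiannb
Checking each character:
  'p' at position 0: consonant
  'e' at position 1: vowel (running total: 1)
  'i' at position 2: vowel (running total: 2)
  'a' at position 3: vowel (running total: 3)
  'n' at position 4: consonant
  'n' at position 5: consonant
  'b' at position 6: consonant
Total vowels: 3

3


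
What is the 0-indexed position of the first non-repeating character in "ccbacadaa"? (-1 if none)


Input: ccbacadaa
Character frequencies:
  'a': 4
  'b': 1
  'c': 3
  'd': 1
Scanning left to right for freq == 1:
  Position 0 ('c'): freq=3, skip
  Position 1 ('c'): freq=3, skip
  Position 2 ('b'): unique! => answer = 2

2


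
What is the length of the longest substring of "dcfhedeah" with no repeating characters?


Input: "dcfhedeah"
Sliding window (track last position of each char):
  Position 0 ('d'): window [0,0] length 1 -- new best
  Position 1 ('c'): window [0,1] length 2 -- new best
  Position 2 ('f'): window [0,2] length 3 -- new best
  Position 3 ('h'): window [0,3] length 4 -- new best
  Position 4 ('e'): window [0,4] length 5 -- new best
  Position 5 ('d'): repeat (last at 0), move window start to 1
  Position 5 ('d'): window [1,5] length 5
  Position 6 ('e'): repeat (last at 4), move window start to 5
  Position 6 ('e'): window [5,6] length 2
  Position 7 ('a'): window [5,7] length 3
  Position 8 ('h'): window [5,8] length 4
Longest substring with no repeats: "dcfhe" with length 5

5


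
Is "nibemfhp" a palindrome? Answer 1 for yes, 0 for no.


Input: nibemfhp
Reversed: phfmebin
  Compare pos 0 ('n') with pos 7 ('p'): MISMATCH
  Compare pos 1 ('i') with pos 6 ('h'): MISMATCH
  Compare pos 2 ('b') with pos 5 ('f'): MISMATCH
  Compare pos 3 ('e') with pos 4 ('m'): MISMATCH
Result: not a palindrome

0


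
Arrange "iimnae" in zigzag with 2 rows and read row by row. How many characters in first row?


Zigzag "iimnae" into 2 rows:
Placing characters:
  'i' => row 0
  'i' => row 1
  'm' => row 0
  'n' => row 1
  'a' => row 0
  'e' => row 1
Rows:
  Row 0: "ima"
  Row 1: "ine"
First row length: 3

3


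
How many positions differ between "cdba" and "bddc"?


Comparing "cdba" and "bddc" position by position:
  Position 0: 'c' vs 'b' => DIFFER
  Position 1: 'd' vs 'd' => same
  Position 2: 'b' vs 'd' => DIFFER
  Position 3: 'a' vs 'c' => DIFFER
Positions that differ: 3

3


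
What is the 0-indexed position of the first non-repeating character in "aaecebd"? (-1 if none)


Input: aaecebd
Character frequencies:
  'a': 2
  'b': 1
  'c': 1
  'd': 1
  'e': 2
Scanning left to right for freq == 1:
  Position 0 ('a'): freq=2, skip
  Position 1 ('a'): freq=2, skip
  Position 2 ('e'): freq=2, skip
  Position 3 ('c'): unique! => answer = 3

3


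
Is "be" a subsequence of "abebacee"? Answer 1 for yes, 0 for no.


Check if "be" is a subsequence of "abebacee"
Greedy scan:
  Position 0 ('a'): no match needed
  Position 1 ('b'): matches sub[0] = 'b'
  Position 2 ('e'): matches sub[1] = 'e'
  Position 3 ('b'): no match needed
  Position 4 ('a'): no match needed
  Position 5 ('c'): no match needed
  Position 6 ('e'): no match needed
  Position 7 ('e'): no match needed
All 2 characters matched => is a subsequence

1


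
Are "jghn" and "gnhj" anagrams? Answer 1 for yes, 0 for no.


Strings: "jghn", "gnhj"
Sorted first:  ghjn
Sorted second: ghjn
Sorted forms match => anagrams

1


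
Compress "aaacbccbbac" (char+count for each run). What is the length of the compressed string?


Input: aaacbccbbac
Runs:
  'a' x 3 => "a3"
  'c' x 1 => "c1"
  'b' x 1 => "b1"
  'c' x 2 => "c2"
  'b' x 2 => "b2"
  'a' x 1 => "a1"
  'c' x 1 => "c1"
Compressed: "a3c1b1c2b2a1c1"
Compressed length: 14

14


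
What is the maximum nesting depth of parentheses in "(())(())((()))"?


Input: "(())(())((()))"
Tracking depth:
  Position 0 '(': depth becomes 1
  Position 1 '(': depth becomes 2
  Position 2 ')': depth becomes 1
  Position 3 ')': depth becomes 0
  Position 4 '(': depth becomes 1
  Position 5 '(': depth becomes 2
  Position 6 ')': depth becomes 1
  Position 7 ')': depth becomes 0
  Position 8 '(': depth becomes 1
  Position 9 '(': depth becomes 2
  Position 10 '(': depth becomes 3
  Position 11 ')': depth becomes 2
  Position 12 ')': depth becomes 1
  Position 13 ')': depth becomes 0
Maximum depth reached: 3

3


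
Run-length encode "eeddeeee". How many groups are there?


Input: eeddeeee
Scanning for consecutive runs:
  Group 1: 'e' x 2 (positions 0-1)
  Group 2: 'd' x 2 (positions 2-3)
  Group 3: 'e' x 4 (positions 4-7)
Total groups: 3

3


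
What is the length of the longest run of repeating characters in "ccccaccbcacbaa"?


Input: "ccccaccbcacbaa"
Scanning for longest run:
  Position 1 ('c'): continues run of 'c', length=2
  Position 2 ('c'): continues run of 'c', length=3
  Position 3 ('c'): continues run of 'c', length=4
  Position 4 ('a'): new char, reset run to 1
  Position 5 ('c'): new char, reset run to 1
  Position 6 ('c'): continues run of 'c', length=2
  Position 7 ('b'): new char, reset run to 1
  Position 8 ('c'): new char, reset run to 1
  Position 9 ('a'): new char, reset run to 1
  Position 10 ('c'): new char, reset run to 1
  Position 11 ('b'): new char, reset run to 1
  Position 12 ('a'): new char, reset run to 1
  Position 13 ('a'): continues run of 'a', length=2
Longest run: 'c' with length 4

4


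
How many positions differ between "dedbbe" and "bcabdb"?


Comparing "dedbbe" and "bcabdb" position by position:
  Position 0: 'd' vs 'b' => DIFFER
  Position 1: 'e' vs 'c' => DIFFER
  Position 2: 'd' vs 'a' => DIFFER
  Position 3: 'b' vs 'b' => same
  Position 4: 'b' vs 'd' => DIFFER
  Position 5: 'e' vs 'b' => DIFFER
Positions that differ: 5

5


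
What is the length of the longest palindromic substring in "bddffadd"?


Input: "bddffadd"
Checking substrings for palindromes:
  [1:3] "dd" (len 2) => palindrome
  [3:5] "ff" (len 2) => palindrome
  [6:8] "dd" (len 2) => palindrome
Longest palindromic substring: "dd" with length 2

2


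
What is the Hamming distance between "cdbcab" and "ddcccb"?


Comparing "cdbcab" and "ddcccb" position by position:
  Position 0: 'c' vs 'd' => differ
  Position 1: 'd' vs 'd' => same
  Position 2: 'b' vs 'c' => differ
  Position 3: 'c' vs 'c' => same
  Position 4: 'a' vs 'c' => differ
  Position 5: 'b' vs 'b' => same
Total differences (Hamming distance): 3

3


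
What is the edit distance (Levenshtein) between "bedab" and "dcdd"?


Computing edit distance: "bedab" -> "dcdd"
DP table:
           d    c    d    d
      0    1    2    3    4
  b   1    1    2    3    4
  e   2    2    2    3    4
  d   3    2    3    2    3
  a   4    3    3    3    3
  b   5    4    4    4    4
Edit distance = dp[5][4] = 4

4


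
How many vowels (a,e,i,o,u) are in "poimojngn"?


Input: poimojngn
Checking each character:
  'p' at position 0: consonant
  'o' at position 1: vowel (running total: 1)
  'i' at position 2: vowel (running total: 2)
  'm' at position 3: consonant
  'o' at position 4: vowel (running total: 3)
  'j' at position 5: consonant
  'n' at position 6: consonant
  'g' at position 7: consonant
  'n' at position 8: consonant
Total vowels: 3

3


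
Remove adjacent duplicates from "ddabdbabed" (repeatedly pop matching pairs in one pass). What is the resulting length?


Input: ddabdbabed
Stack-based adjacent duplicate removal:
  Read 'd': push. Stack: d
  Read 'd': matches stack top 'd' => pop. Stack: (empty)
  Read 'a': push. Stack: a
  Read 'b': push. Stack: ab
  Read 'd': push. Stack: abd
  Read 'b': push. Stack: abdb
  Read 'a': push. Stack: abdba
  Read 'b': push. Stack: abdbab
  Read 'e': push. Stack: abdbabe
  Read 'd': push. Stack: abdbabed
Final stack: "abdbabed" (length 8)

8


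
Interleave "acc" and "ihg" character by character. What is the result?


Interleaving "acc" and "ihg":
  Position 0: 'a' from first, 'i' from second => "ai"
  Position 1: 'c' from first, 'h' from second => "ch"
  Position 2: 'c' from first, 'g' from second => "cg"
Result: aichcg

aichcg


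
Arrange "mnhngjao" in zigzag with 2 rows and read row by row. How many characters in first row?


Zigzag "mnhngjao" into 2 rows:
Placing characters:
  'm' => row 0
  'n' => row 1
  'h' => row 0
  'n' => row 1
  'g' => row 0
  'j' => row 1
  'a' => row 0
  'o' => row 1
Rows:
  Row 0: "mhga"
  Row 1: "nnjo"
First row length: 4

4


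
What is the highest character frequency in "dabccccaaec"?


Input: dabccccaaec
Character counts:
  'a': 3
  'b': 1
  'c': 5
  'd': 1
  'e': 1
Maximum frequency: 5

5


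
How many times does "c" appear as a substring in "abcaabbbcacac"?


Searching for "c" in "abcaabbbcacac"
Scanning each position:
  Position 0: "a" => no
  Position 1: "b" => no
  Position 2: "c" => MATCH
  Position 3: "a" => no
  Position 4: "a" => no
  Position 5: "b" => no
  Position 6: "b" => no
  Position 7: "b" => no
  Position 8: "c" => MATCH
  Position 9: "a" => no
  Position 10: "c" => MATCH
  Position 11: "a" => no
  Position 12: "c" => MATCH
Total occurrences: 4

4


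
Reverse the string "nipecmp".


Input: nipecmp
Reading characters right to left:
  Position 6: 'p'
  Position 5: 'm'
  Position 4: 'c'
  Position 3: 'e'
  Position 2: 'p'
  Position 1: 'i'
  Position 0: 'n'
Reversed: pmcepin

pmcepin


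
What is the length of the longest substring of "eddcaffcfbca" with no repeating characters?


Input: "eddcaffcfbca"
Sliding window (track last position of each char):
  Position 0 ('e'): window [0,0] length 1 -- new best
  Position 1 ('d'): window [0,1] length 2 -- new best
  Position 2 ('d'): repeat (last at 1), move window start to 2
  Position 2 ('d'): window [2,2] length 1
  Position 3 ('c'): window [2,3] length 2
  Position 4 ('a'): window [2,4] length 3 -- new best
  Position 5 ('f'): window [2,5] length 4 -- new best
  Position 6 ('f'): repeat (last at 5), move window start to 6
  Position 6 ('f'): window [6,6] length 1
  Position 7 ('c'): window [6,7] length 2
  Position 8 ('f'): repeat (last at 6), move window start to 7
  Position 8 ('f'): window [7,8] length 2
  Position 9 ('b'): window [7,9] length 3
  Position 10 ('c'): repeat (last at 7), move window start to 8
  Position 10 ('c'): window [8,10] length 3
  Position 11 ('a'): window [8,11] length 4
Longest substring with no repeats: "dcaf" with length 4

4


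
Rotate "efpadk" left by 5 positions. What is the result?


Input: "efpadk", rotate left by 5
First 5 characters: "efpad"
Remaining characters: "k"
Concatenate remaining + first: "k" + "efpad" = "kefpad"

kefpad


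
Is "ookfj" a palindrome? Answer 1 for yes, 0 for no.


Input: ookfj
Reversed: jfkoo
  Compare pos 0 ('o') with pos 4 ('j'): MISMATCH
  Compare pos 1 ('o') with pos 3 ('f'): MISMATCH
Result: not a palindrome

0


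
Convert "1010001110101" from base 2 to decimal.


Input: "1010001110101" in base 2
Positional expansion:
  Digit '1' (value 1) x 2^12 = 4096
  Digit '0' (value 0) x 2^11 = 0
  Digit '1' (value 1) x 2^10 = 1024
  Digit '0' (value 0) x 2^9 = 0
  Digit '0' (value 0) x 2^8 = 0
  Digit '0' (value 0) x 2^7 = 0
  Digit '1' (value 1) x 2^6 = 64
  Digit '1' (value 1) x 2^5 = 32
  Digit '1' (value 1) x 2^4 = 16
  Digit '0' (value 0) x 2^3 = 0
  Digit '1' (value 1) x 2^2 = 4
  Digit '0' (value 0) x 2^1 = 0
  Digit '1' (value 1) x 2^0 = 1
Sum = 5237

5237


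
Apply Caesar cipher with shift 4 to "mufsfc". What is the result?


Caesar cipher: shift "mufsfc" by 4
  'm' (pos 12) + 4 = pos 16 = 'q'
  'u' (pos 20) + 4 = pos 24 = 'y'
  'f' (pos 5) + 4 = pos 9 = 'j'
  's' (pos 18) + 4 = pos 22 = 'w'
  'f' (pos 5) + 4 = pos 9 = 'j'
  'c' (pos 2) + 4 = pos 6 = 'g'
Result: qyjwjg

qyjwjg


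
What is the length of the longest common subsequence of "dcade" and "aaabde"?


LCS of "dcade" and "aaabde"
DP table:
           a    a    a    b    d    e
      0    0    0    0    0    0    0
  d   0    0    0    0    0    1    1
  c   0    0    0    0    0    1    1
  a   0    1    1    1    1    1    1
  d   0    1    1    1    1    2    2
  e   0    1    1    1    1    2    3
LCS length = dp[5][6] = 3

3


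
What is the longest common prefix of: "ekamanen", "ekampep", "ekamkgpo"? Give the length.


Words: ekamanen, ekampep, ekamkgpo
  Position 0: all 'e' => match
  Position 1: all 'k' => match
  Position 2: all 'a' => match
  Position 3: all 'm' => match
  Position 4: ('a', 'p', 'k') => mismatch, stop
LCP = "ekam" (length 4)

4


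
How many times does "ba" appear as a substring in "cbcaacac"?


Searching for "ba" in "cbcaacac"
Scanning each position:
  Position 0: "cb" => no
  Position 1: "bc" => no
  Position 2: "ca" => no
  Position 3: "aa" => no
  Position 4: "ac" => no
  Position 5: "ca" => no
  Position 6: "ac" => no
Total occurrences: 0

0


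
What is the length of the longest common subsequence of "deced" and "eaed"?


LCS of "deced" and "eaed"
DP table:
           e    a    e    d
      0    0    0    0    0
  d   0    0    0    0    1
  e   0    1    1    1    1
  c   0    1    1    1    1
  e   0    1    1    2    2
  d   0    1    1    2    3
LCS length = dp[5][4] = 3

3


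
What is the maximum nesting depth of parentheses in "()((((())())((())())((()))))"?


Input: "()((((())())((())())((()))))"
Tracking depth:
  Position 0 '(': depth becomes 1
  Position 1 ')': depth becomes 0
  Position 2 '(': depth becomes 1
  Position 3 '(': depth becomes 2
  Position 4 '(': depth becomes 3
  Position 5 '(': depth becomes 4
  Position 6 '(': depth becomes 5
  Position 7 ')': depth becomes 4
  Position 8 ')': depth becomes 3
  Position 9 '(': depth becomes 4
  Position 10 ')': depth becomes 3
  Position 11 ')': depth becomes 2
  Position 12 '(': depth becomes 3
  Position 13 '(': depth becomes 4
  Position 14 '(': depth becomes 5
  Position 15 ')': depth becomes 4
  Position 16 ')': depth becomes 3
  Position 17 '(': depth becomes 4
  Position 18 ')': depth becomes 3
  Position 19 ')': depth becomes 2
  Position 20 '(': depth becomes 3
  Position 21 '(': depth becomes 4
  Position 22 '(': depth becomes 5
  Position 23 ')': depth becomes 4
  Position 24 ')': depth becomes 3
  Position 25 ')': depth becomes 2
  Position 26 ')': depth becomes 1
  Position 27 ')': depth becomes 0
Maximum depth reached: 5

5


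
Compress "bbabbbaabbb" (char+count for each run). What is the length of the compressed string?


Input: bbabbbaabbb
Runs:
  'b' x 2 => "b2"
  'a' x 1 => "a1"
  'b' x 3 => "b3"
  'a' x 2 => "a2"
  'b' x 3 => "b3"
Compressed: "b2a1b3a2b3"
Compressed length: 10

10


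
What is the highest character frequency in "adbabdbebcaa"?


Input: adbabdbebcaa
Character counts:
  'a': 4
  'b': 4
  'c': 1
  'd': 2
  'e': 1
Maximum frequency: 4

4


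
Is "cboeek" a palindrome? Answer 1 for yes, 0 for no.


Input: cboeek
Reversed: keeobc
  Compare pos 0 ('c') with pos 5 ('k'): MISMATCH
  Compare pos 1 ('b') with pos 4 ('e'): MISMATCH
  Compare pos 2 ('o') with pos 3 ('e'): MISMATCH
Result: not a palindrome

0


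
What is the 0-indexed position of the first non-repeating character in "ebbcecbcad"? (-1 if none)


Input: ebbcecbcad
Character frequencies:
  'a': 1
  'b': 3
  'c': 3
  'd': 1
  'e': 2
Scanning left to right for freq == 1:
  Position 0 ('e'): freq=2, skip
  Position 1 ('b'): freq=3, skip
  Position 2 ('b'): freq=3, skip
  Position 3 ('c'): freq=3, skip
  Position 4 ('e'): freq=2, skip
  Position 5 ('c'): freq=3, skip
  Position 6 ('b'): freq=3, skip
  Position 7 ('c'): freq=3, skip
  Position 8 ('a'): unique! => answer = 8

8


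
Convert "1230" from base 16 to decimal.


Input: "1230" in base 16
Positional expansion:
  Digit '1' (value 1) x 16^3 = 4096
  Digit '2' (value 2) x 16^2 = 512
  Digit '3' (value 3) x 16^1 = 48
  Digit '0' (value 0) x 16^0 = 0
Sum = 4656

4656


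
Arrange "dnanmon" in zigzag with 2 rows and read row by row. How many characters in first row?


Zigzag "dnanmon" into 2 rows:
Placing characters:
  'd' => row 0
  'n' => row 1
  'a' => row 0
  'n' => row 1
  'm' => row 0
  'o' => row 1
  'n' => row 0
Rows:
  Row 0: "damn"
  Row 1: "nno"
First row length: 4

4


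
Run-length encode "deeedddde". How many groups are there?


Input: deeedddde
Scanning for consecutive runs:
  Group 1: 'd' x 1 (positions 0-0)
  Group 2: 'e' x 3 (positions 1-3)
  Group 3: 'd' x 4 (positions 4-7)
  Group 4: 'e' x 1 (positions 8-8)
Total groups: 4

4


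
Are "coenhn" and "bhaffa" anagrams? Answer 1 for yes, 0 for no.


Strings: "coenhn", "bhaffa"
Sorted first:  cehnno
Sorted second: aabffh
Differ at position 0: 'c' vs 'a' => not anagrams

0


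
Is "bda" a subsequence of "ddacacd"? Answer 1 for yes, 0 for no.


Check if "bda" is a subsequence of "ddacacd"
Greedy scan:
  Position 0 ('d'): no match needed
  Position 1 ('d'): no match needed
  Position 2 ('a'): no match needed
  Position 3 ('c'): no match needed
  Position 4 ('a'): no match needed
  Position 5 ('c'): no match needed
  Position 6 ('d'): no match needed
Only matched 0/3 characters => not a subsequence

0


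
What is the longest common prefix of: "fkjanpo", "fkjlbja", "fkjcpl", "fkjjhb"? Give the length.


Words: fkjanpo, fkjlbja, fkjcpl, fkjjhb
  Position 0: all 'f' => match
  Position 1: all 'k' => match
  Position 2: all 'j' => match
  Position 3: ('a', 'l', 'c', 'j') => mismatch, stop
LCP = "fkj" (length 3)

3


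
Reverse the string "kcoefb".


Input: kcoefb
Reading characters right to left:
  Position 5: 'b'
  Position 4: 'f'
  Position 3: 'e'
  Position 2: 'o'
  Position 1: 'c'
  Position 0: 'k'
Reversed: bfeock

bfeock


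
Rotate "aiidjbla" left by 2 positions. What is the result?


Input: "aiidjbla", rotate left by 2
First 2 characters: "ai"
Remaining characters: "idjbla"
Concatenate remaining + first: "idjbla" + "ai" = "idjblaai"

idjblaai


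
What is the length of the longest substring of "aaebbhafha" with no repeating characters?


Input: "aaebbhafha"
Sliding window (track last position of each char):
  Position 0 ('a'): window [0,0] length 1 -- new best
  Position 1 ('a'): repeat (last at 0), move window start to 1
  Position 1 ('a'): window [1,1] length 1
  Position 2 ('e'): window [1,2] length 2 -- new best
  Position 3 ('b'): window [1,3] length 3 -- new best
  Position 4 ('b'): repeat (last at 3), move window start to 4
  Position 4 ('b'): window [4,4] length 1
  Position 5 ('h'): window [4,5] length 2
  Position 6 ('a'): window [4,6] length 3
  Position 7 ('f'): window [4,7] length 4 -- new best
  Position 8 ('h'): repeat (last at 5), move window start to 6
  Position 8 ('h'): window [6,8] length 3
  Position 9 ('a'): repeat (last at 6), move window start to 7
  Position 9 ('a'): window [7,9] length 3
Longest substring with no repeats: "bhaf" with length 4

4


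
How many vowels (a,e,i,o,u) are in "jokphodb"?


Input: jokphodb
Checking each character:
  'j' at position 0: consonant
  'o' at position 1: vowel (running total: 1)
  'k' at position 2: consonant
  'p' at position 3: consonant
  'h' at position 4: consonant
  'o' at position 5: vowel (running total: 2)
  'd' at position 6: consonant
  'b' at position 7: consonant
Total vowels: 2

2


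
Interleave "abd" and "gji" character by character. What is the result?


Interleaving "abd" and "gji":
  Position 0: 'a' from first, 'g' from second => "ag"
  Position 1: 'b' from first, 'j' from second => "bj"
  Position 2: 'd' from first, 'i' from second => "di"
Result: agbjdi

agbjdi


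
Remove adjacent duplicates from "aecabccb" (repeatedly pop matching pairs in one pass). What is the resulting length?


Input: aecabccb
Stack-based adjacent duplicate removal:
  Read 'a': push. Stack: a
  Read 'e': push. Stack: ae
  Read 'c': push. Stack: aec
  Read 'a': push. Stack: aeca
  Read 'b': push. Stack: aecab
  Read 'c': push. Stack: aecabc
  Read 'c': matches stack top 'c' => pop. Stack: aecab
  Read 'b': matches stack top 'b' => pop. Stack: aeca
Final stack: "aeca" (length 4)

4


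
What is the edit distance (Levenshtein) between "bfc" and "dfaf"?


Computing edit distance: "bfc" -> "dfaf"
DP table:
           d    f    a    f
      0    1    2    3    4
  b   1    1    2    3    4
  f   2    2    1    2    3
  c   3    3    2    2    3
Edit distance = dp[3][4] = 3

3


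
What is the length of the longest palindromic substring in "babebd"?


Input: "babebd"
Checking substrings for palindromes:
  [0:3] "bab" (len 3) => palindrome
  [2:5] "beb" (len 3) => palindrome
Longest palindromic substring: "bab" with length 3

3


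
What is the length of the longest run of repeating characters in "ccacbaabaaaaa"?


Input: "ccacbaabaaaaa"
Scanning for longest run:
  Position 1 ('c'): continues run of 'c', length=2
  Position 2 ('a'): new char, reset run to 1
  Position 3 ('c'): new char, reset run to 1
  Position 4 ('b'): new char, reset run to 1
  Position 5 ('a'): new char, reset run to 1
  Position 6 ('a'): continues run of 'a', length=2
  Position 7 ('b'): new char, reset run to 1
  Position 8 ('a'): new char, reset run to 1
  Position 9 ('a'): continues run of 'a', length=2
  Position 10 ('a'): continues run of 'a', length=3
  Position 11 ('a'): continues run of 'a', length=4
  Position 12 ('a'): continues run of 'a', length=5
Longest run: 'a' with length 5

5


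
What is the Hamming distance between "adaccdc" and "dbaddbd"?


Comparing "adaccdc" and "dbaddbd" position by position:
  Position 0: 'a' vs 'd' => differ
  Position 1: 'd' vs 'b' => differ
  Position 2: 'a' vs 'a' => same
  Position 3: 'c' vs 'd' => differ
  Position 4: 'c' vs 'd' => differ
  Position 5: 'd' vs 'b' => differ
  Position 6: 'c' vs 'd' => differ
Total differences (Hamming distance): 6

6


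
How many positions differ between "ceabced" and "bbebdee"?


Comparing "ceabced" and "bbebdee" position by position:
  Position 0: 'c' vs 'b' => DIFFER
  Position 1: 'e' vs 'b' => DIFFER
  Position 2: 'a' vs 'e' => DIFFER
  Position 3: 'b' vs 'b' => same
  Position 4: 'c' vs 'd' => DIFFER
  Position 5: 'e' vs 'e' => same
  Position 6: 'd' vs 'e' => DIFFER
Positions that differ: 5

5


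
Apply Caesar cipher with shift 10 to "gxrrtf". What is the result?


Caesar cipher: shift "gxrrtf" by 10
  'g' (pos 6) + 10 = pos 16 = 'q'
  'x' (pos 23) + 10 = pos 7 = 'h'
  'r' (pos 17) + 10 = pos 1 = 'b'
  'r' (pos 17) + 10 = pos 1 = 'b'
  't' (pos 19) + 10 = pos 3 = 'd'
  'f' (pos 5) + 10 = pos 15 = 'p'
Result: qhbbdp

qhbbdp


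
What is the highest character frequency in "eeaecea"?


Input: eeaecea
Character counts:
  'a': 2
  'c': 1
  'e': 4
Maximum frequency: 4

4


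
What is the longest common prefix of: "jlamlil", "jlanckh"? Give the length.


Words: jlamlil, jlanckh
  Position 0: all 'j' => match
  Position 1: all 'l' => match
  Position 2: all 'a' => match
  Position 3: ('m', 'n') => mismatch, stop
LCP = "jla" (length 3)

3


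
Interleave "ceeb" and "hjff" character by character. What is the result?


Interleaving "ceeb" and "hjff":
  Position 0: 'c' from first, 'h' from second => "ch"
  Position 1: 'e' from first, 'j' from second => "ej"
  Position 2: 'e' from first, 'f' from second => "ef"
  Position 3: 'b' from first, 'f' from second => "bf"
Result: chejefbf

chejefbf


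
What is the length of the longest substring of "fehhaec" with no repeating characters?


Input: "fehhaec"
Sliding window (track last position of each char):
  Position 0 ('f'): window [0,0] length 1 -- new best
  Position 1 ('e'): window [0,1] length 2 -- new best
  Position 2 ('h'): window [0,2] length 3 -- new best
  Position 3 ('h'): repeat (last at 2), move window start to 3
  Position 3 ('h'): window [3,3] length 1
  Position 4 ('a'): window [3,4] length 2
  Position 5 ('e'): window [3,5] length 3
  Position 6 ('c'): window [3,6] length 4 -- new best
Longest substring with no repeats: "haec" with length 4

4


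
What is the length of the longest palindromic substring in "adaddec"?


Input: "adaddec"
Checking substrings for palindromes:
  [0:3] "ada" (len 3) => palindrome
  [1:4] "dad" (len 3) => palindrome
  [3:5] "dd" (len 2) => palindrome
Longest palindromic substring: "ada" with length 3

3


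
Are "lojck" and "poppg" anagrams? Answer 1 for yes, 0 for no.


Strings: "lojck", "poppg"
Sorted first:  cjklo
Sorted second: goppp
Differ at position 0: 'c' vs 'g' => not anagrams

0
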